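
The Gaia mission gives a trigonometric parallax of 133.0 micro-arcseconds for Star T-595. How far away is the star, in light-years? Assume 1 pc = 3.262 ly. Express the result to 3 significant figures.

24500 light years

p = 133.0 micro-arcseconds = 0.0001330 arcsec.
d = 1/p = 1/0.0001330 = 7518.8 pc.
In light-years: 7518.8 × 3.262 = 24526 ly.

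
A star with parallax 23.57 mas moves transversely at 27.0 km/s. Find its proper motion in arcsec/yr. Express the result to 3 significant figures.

0.134 arcsec/yr

d = 1/p = 1/0.02357″ = 42.427 pc.
μ = v_t / (4.74 d) = 27.0 / (4.74 × 42.427) = 27.0 / 201.1 = 0.13426 ″/yr.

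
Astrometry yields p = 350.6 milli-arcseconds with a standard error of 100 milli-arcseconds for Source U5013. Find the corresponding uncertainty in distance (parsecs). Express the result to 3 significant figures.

0.814 pc

d = 1/p, so σ_d = σ_p / p².
σ_d = 0.100 / (0.3506)² = 0.100 / 0.12292 = 0.81354 pc.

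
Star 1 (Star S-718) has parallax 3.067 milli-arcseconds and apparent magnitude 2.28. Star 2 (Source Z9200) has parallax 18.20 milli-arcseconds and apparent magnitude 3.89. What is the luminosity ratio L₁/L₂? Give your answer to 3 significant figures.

d₁ = 1/p₁ = 1/0.003067″ = 326.05 pc; d₂ = 1/p₂ = 1/0.01820″ = 54.945 pc.
M₁ = m₁ − 5 log₁₀ d₁ + 5 = 2.28 − 12.5664 + 5 = -5.2864.
M₂ = 3.89 − 8.6996 + 5 = 0.1904.
L₁/L₂ = 10^(0.4(M₂ − M₁)) = 10^(0.4 × 5.4768) = 10^2.19072 = 155.14.

L₁/L₂ = 155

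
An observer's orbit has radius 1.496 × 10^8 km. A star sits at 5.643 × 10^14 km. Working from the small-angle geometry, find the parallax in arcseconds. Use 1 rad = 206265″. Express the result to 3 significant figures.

0.0547 arcsec

θ ≈ B/d = (1.496 × 10^8) / (5.643 × 10^14) = 2.6511 × 10^-7 rad.
In arcseconds: 2.6511 × 10^-7 × 206265 = 0.054683″.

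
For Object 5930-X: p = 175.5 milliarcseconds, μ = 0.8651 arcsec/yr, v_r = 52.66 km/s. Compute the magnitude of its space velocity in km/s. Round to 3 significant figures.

d = 1/p = 1/0.1755″ = 5.698 pc.
v_t = 4.740 μ d = 4.740 × 0.8651 × 5.698 = 23.365 km/s.
v = √(v_r² + v_t²) = √(52.66² + 23.365²) = √3319 = 57.611 km/s.

57.6 km/s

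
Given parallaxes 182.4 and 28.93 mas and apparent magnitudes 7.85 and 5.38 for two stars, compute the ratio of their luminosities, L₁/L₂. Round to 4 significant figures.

L₁/L₂ = 0.002586

d₁ = 1/p₁ = 1/0.1824″ = 5.4825 pc; d₂ = 1/p₂ = 1/0.02893″ = 34.566 pc.
M₁ = m₁ − 5 log₁₀ d₁ + 5 = 7.85 − 3.6949 + 5 = 9.1551.
M₂ = 5.38 − 7.6932 + 5 = 2.6868.
L₁/L₂ = 10^(0.4(M₂ − M₁)) = 10^(0.4 × (-6.4683)) = 10^(-2.58732) = 0.0025863.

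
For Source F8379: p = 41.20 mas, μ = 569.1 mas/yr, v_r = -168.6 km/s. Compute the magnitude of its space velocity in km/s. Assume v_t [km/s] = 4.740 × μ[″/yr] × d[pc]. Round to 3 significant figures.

d = 1/p = 1/0.04120″ = 24.272 pc.
μ = 569.1 mas/yr = 0.5691 ″/yr.
v_t = 4.740 μ d = 4.740 × 0.5691 × 24.272 = 65.475 km/s.
v = √(v_r² + v_t²) = √((-168.6)² + 65.475²) = √32712.9 = 180.87 km/s.

181 km/s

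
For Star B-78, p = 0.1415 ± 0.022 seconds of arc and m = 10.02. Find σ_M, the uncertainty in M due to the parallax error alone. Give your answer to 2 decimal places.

M = m − 5 log₁₀ d + 5 = m + 5 log₁₀ p + 5, so ∂M/∂p = 5/(p ln 10).
σ_M = (5/ln 10) · (σ_p/p) = 2.1715 × 0.022/0.1415 = 2.1715 × 0.15548 = 0.33762.

σ_M = 0.34 mag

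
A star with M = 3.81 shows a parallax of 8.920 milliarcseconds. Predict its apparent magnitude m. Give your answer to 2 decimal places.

m = 9.06

d = 1/p = 1/0.008920″ = 112.11 pc.
m − M = 5 log₁₀ d − 5 = 5 log₁₀(112.11) − 5 = 10.2482 − 5 = 5.2482.
m = M + (m − M) = 3.81 + 5.2482 = 9.06.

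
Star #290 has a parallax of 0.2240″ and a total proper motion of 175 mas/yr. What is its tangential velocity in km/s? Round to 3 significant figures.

d = 1/p = 1/0.2240″ = 4.4643 pc.
μ = 175 mas/yr = 0.175 ″/yr.
v_t = 4.74 × μ × d = 4.74 × 0.175 × 4.4643 = 3.7031 km/s.

3.70 km/s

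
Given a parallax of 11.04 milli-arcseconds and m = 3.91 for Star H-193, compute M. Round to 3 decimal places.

M = -0.875

d = 1/p = 1/0.01104″ = 90.58 pc.
m − M = 5 log₁₀(90.58) − 5 = 9.7852 − 5 = 4.7852.
M = m − (m − M) = 3.91 − 4.7852 = -0.875.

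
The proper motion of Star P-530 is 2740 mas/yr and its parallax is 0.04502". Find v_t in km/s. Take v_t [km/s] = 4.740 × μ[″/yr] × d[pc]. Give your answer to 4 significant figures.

d = 1/p = 1/0.04502″ = 22.212 pc.
μ = 2740 mas/yr = 2.74 ″/yr.
v_t = 4.74 × μ × d = 4.74 × 2.74 × 22.212 = 288.48 km/s.

288.5 km/s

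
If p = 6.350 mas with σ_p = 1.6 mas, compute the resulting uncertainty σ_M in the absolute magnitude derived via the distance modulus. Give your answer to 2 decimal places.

σ_M = 0.55 mag

M = m − 5 log₁₀ d + 5 = m + 5 log₁₀ p + 5, so ∂M/∂p = 5/(p ln 10).
σ_M = (5/ln 10) · (σ_p/p) = 2.1715 × 1.6/6.350 = 2.1715 × 0.25197 = 0.54715.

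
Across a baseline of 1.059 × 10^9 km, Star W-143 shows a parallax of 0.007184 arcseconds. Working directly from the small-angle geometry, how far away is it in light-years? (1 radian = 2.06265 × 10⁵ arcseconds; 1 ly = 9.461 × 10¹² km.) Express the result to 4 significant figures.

θ = 0.007184″ = 0.007184/206265 = 3.4829 × 10^-8 rad.
d = B/θ = (1.059 × 10^9) / (3.4829 × 10^-8) = 3.0406 × 10^16 km = (3.0406 × 10^16) / (9.461 × 10^12) ly = 3213.8 ly.

3214 ly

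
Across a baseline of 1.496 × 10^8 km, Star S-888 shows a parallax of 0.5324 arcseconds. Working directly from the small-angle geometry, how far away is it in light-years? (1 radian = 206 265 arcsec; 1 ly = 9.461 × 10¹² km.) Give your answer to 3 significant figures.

6.13 ly

θ = 0.5324″ = 0.5324/206265 = 2.5811 × 10^-6 rad.
d = B/θ = (1.496 × 10^8) / (2.5811 × 10^-6) = 5.7960 × 10^13 km = (5.7960 × 10^13) / (9.461 × 10^12) ly = 6.1262 ly.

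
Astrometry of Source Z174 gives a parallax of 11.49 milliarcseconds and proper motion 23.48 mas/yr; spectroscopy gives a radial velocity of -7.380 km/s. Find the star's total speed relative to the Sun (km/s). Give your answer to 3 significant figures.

d = 1/p = 1/0.01149″ = 87.032 pc.
μ = 23.48 mas/yr = 0.02348 ″/yr.
v_t = 4.740 μ d = 4.740 × 0.02348 × 87.032 = 9.6862 km/s.
v = √(v_r² + v_t²) = √((-7.380)² + 9.6862²) = √148.287 = 12.177 km/s.

12.2 km/s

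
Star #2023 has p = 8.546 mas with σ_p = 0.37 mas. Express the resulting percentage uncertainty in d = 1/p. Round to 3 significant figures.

4.33%

For d = 1/p, |σ_d/d| = |σ_p/p|.
σ_p/p = 0.37 / 8.546 = 0.043295 = 4.3295%.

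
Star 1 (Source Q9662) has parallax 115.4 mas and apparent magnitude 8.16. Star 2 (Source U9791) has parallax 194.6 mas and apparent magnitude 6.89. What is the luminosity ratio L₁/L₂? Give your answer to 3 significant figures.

L₁/L₂ = 0.883

d₁ = 1/p₁ = 1/0.1154″ = 8.6655 pc; d₂ = 1/p₂ = 1/0.1946″ = 5.1387 pc.
M₁ = m₁ − 5 log₁₀ d₁ + 5 = 8.16 − 4.6890 + 5 = 8.4710.
M₂ = 6.89 − 3.5543 + 5 = 8.3357.
L₁/L₂ = 10^(0.4(M₂ − M₁)) = 10^(0.4 × (-0.1353)) = 10^(-0.05412) = 0.88284.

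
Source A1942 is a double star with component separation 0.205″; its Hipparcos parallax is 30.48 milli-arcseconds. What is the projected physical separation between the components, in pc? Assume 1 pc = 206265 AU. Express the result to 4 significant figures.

3.261 × 10^-5 pc

d = 1/p = 1/0.03048″ = 32.808 pc.
At distance d (pc), an angle of θ arcsec spans θ·d AU: s = 0.205 × 32.808 = 6.7256 AU.
= 6.7256 / 206265 = 3.2607 × 10^-5 pc.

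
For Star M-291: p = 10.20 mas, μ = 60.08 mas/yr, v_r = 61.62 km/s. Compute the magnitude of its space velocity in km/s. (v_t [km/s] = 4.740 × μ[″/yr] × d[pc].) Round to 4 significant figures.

d = 1/p = 1/0.01020″ = 98.039 pc.
μ = 60.08 mas/yr = 0.06008 ″/yr.
v_t = 4.740 μ d = 4.740 × 0.06008 × 98.039 = 27.919 km/s.
v = √(v_r² + v_t²) = √(61.62² + 27.919²) = √4576.49 = 67.65 km/s.

67.65 km/s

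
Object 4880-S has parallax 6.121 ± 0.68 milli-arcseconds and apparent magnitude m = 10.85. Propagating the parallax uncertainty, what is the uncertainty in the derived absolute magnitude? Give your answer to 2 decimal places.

σ_M = 0.24 mag

M = m − 5 log₁₀ d + 5 = m + 5 log₁₀ p + 5, so ∂M/∂p = 5/(p ln 10).
σ_M = (5/ln 10) · (σ_p/p) = 2.1715 × 0.68/6.121 = 2.1715 × 0.11109 = 0.24123.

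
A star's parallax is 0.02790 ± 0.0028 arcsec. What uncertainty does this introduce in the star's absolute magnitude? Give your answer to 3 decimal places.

M = m − 5 log₁₀ d + 5 = m + 5 log₁₀ p + 5, so ∂M/∂p = 5/(p ln 10).
σ_M = (5/ln 10) · (σ_p/p) = 2.1715 × 0.0028/0.02790 = 2.1715 × 0.10036 = 0.21793.

σ_M = 0.218 mag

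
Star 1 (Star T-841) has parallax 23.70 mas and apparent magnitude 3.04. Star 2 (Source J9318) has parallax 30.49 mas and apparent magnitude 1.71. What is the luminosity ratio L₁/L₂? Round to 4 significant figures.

L₁/L₂ = 0.4862

d₁ = 1/p₁ = 1/0.02370″ = 42.194 pc; d₂ = 1/p₂ = 1/0.03049″ = 32.798 pc.
M₁ = m₁ − 5 log₁₀ d₁ + 5 = 3.04 − 8.1263 + 5 = -0.0863.
M₂ = 1.71 − 7.5792 + 5 = -0.8692.
L₁/L₂ = 10^(0.4(M₂ − M₁)) = 10^(0.4 × (-0.7829)) = 10^(-0.31316) = 0.48623.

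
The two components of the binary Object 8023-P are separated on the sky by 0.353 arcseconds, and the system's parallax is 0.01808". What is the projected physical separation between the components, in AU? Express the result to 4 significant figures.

19.52 AU

d = 1/p = 1/0.01808″ = 55.31 pc.
At distance d (pc), an angle of θ arcsec spans θ·d AU: s = 0.353 × 55.31 = 19.524 AU.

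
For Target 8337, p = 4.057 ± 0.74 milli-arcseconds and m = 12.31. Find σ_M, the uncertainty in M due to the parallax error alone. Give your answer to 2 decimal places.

M = m − 5 log₁₀ d + 5 = m + 5 log₁₀ p + 5, so ∂M/∂p = 5/(p ln 10).
σ_M = (5/ln 10) · (σ_p/p) = 2.1715 × 0.74/4.057 = 2.1715 × 0.1824 = 0.39608.

σ_M = 0.40 mag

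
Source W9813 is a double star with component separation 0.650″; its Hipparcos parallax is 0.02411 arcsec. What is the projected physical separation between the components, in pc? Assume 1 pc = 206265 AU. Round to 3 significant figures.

0.000131 pc

d = 1/p = 1/0.02411″ = 41.477 pc.
At distance d (pc), an angle of θ arcsec spans θ·d AU: s = 0.650 × 41.477 = 26.96 AU.
= 26.96 / 206265 = 0.00013071 pc.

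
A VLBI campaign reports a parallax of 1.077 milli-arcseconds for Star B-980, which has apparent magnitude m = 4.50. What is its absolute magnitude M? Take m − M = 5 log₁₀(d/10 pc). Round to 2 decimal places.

d = 1/p = 1/0.001077″ = 928.51 pc.
m − M = 5 log₁₀(928.51) − 5 = 14.8389 − 5 = 9.8389.
M = m − (m − M) = 4.50 − 9.8389 = -5.34.

M = -5.34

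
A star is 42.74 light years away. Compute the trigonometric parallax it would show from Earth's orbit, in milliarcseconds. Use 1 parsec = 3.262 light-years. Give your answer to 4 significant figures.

76.32 mas

d = 42.74 ly ÷ 3.262 = 13.102 pc.
p = 1/d = 1/13.102 = 0.076324 arcsec.
= 0.076324 × 1000 = 76.324 mas.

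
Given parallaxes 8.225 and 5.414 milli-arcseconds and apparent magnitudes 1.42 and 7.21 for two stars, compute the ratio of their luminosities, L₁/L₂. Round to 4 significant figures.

L₁/L₂ = 89.69

d₁ = 1/p₁ = 1/0.008225″ = 121.58 pc; d₂ = 1/p₂ = 1/0.005414″ = 184.71 pc.
M₁ = m₁ − 5 log₁₀ d₁ + 5 = 1.42 − 10.4243 + 5 = -4.0043.
M₂ = 7.21 − 11.3325 + 5 = 0.8775.
L₁/L₂ = 10^(0.4(M₂ − M₁)) = 10^(0.4 × 4.8818) = 10^1.95272 = 89.685.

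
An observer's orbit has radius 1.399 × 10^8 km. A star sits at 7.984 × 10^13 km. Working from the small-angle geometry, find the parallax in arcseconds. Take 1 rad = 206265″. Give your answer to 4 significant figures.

0.3614 arcsec

θ ≈ B/d = (1.399 × 10^8) / (7.984 × 10^13) = 1.7523 × 10^-6 rad.
In arcseconds: 1.7523 × 10^-6 × 206265 = 0.36144″.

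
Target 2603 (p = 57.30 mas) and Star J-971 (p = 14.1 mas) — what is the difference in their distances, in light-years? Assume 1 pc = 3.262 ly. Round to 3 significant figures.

d_A = 1/0.05730″ = 17.452 pc; d_B = 1/0.01410″ = 70.922 pc.
|d_B − d_A| = |70.922 − 17.452| = 53.47 pc = 53.47 × 3.262 ly = 174.42 ly.

174 ly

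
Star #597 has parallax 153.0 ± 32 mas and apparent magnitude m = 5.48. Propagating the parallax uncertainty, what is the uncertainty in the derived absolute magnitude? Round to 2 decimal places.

σ_M = 0.45 mag

M = m − 5 log₁₀ d + 5 = m + 5 log₁₀ p + 5, so ∂M/∂p = 5/(p ln 10).
σ_M = (5/ln 10) · (σ_p/p) = 2.1715 × 32/153.0 = 2.1715 × 0.20915 = 0.45417.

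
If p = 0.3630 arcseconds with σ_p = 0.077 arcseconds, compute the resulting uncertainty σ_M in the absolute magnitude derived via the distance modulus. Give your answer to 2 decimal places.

M = m − 5 log₁₀ d + 5 = m + 5 log₁₀ p + 5, so ∂M/∂p = 5/(p ln 10).
σ_M = (5/ln 10) · (σ_p/p) = 2.1715 × 0.077/0.3630 = 2.1715 × 0.21212 = 0.46062.

σ_M = 0.46 mag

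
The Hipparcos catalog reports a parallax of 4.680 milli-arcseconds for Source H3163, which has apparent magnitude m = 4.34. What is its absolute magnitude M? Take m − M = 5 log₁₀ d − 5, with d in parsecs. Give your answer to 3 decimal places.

d = 1/p = 1/0.004680″ = 213.68 pc.
m − M = 5 log₁₀(213.68) − 5 = 11.6488 − 5 = 6.6488.
M = m − (m − M) = 4.34 − 6.6488 = -2.309.

M = -2.309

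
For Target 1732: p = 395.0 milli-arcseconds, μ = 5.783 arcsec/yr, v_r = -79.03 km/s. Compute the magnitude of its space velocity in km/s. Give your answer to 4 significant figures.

105.2 km/s

d = 1/p = 1/0.3950″ = 2.5316 pc.
v_t = 4.740 μ d = 4.740 × 5.783 × 2.5316 = 69.395 km/s.
v = √(v_r² + v_t²) = √((-79.03)² + 69.395²) = √11061.4 = 105.17 km/s.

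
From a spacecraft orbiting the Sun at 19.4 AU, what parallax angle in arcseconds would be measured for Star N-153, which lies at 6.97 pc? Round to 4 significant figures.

2.783 arcsec

p (arcsec) = B (AU) / d (pc).
p = 19.4 / 6.97 = 2.7834 arcsec.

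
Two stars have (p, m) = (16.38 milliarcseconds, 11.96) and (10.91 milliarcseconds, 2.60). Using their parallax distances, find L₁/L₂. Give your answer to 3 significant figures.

d₁ = 1/p₁ = 1/0.01638″ = 61.05 pc; d₂ = 1/p₂ = 1/0.01091″ = 91.659 pc.
M₁ = m₁ − 5 log₁₀ d₁ + 5 = 11.96 − 8.9284 + 5 = 8.0316.
M₂ = 2.60 − 9.8109 + 5 = -2.2109.
L₁/L₂ = 10^(0.4(M₂ − M₁)) = 10^(0.4 × (-10.2425)) = 10^(-4.09700) = 0.000079983.

L₁/L₂ = 8.00 × 10^-5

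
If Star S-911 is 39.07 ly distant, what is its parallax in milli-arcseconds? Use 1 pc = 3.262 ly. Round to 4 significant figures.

d = 39.07 ly ÷ 3.262 = 11.977 pc.
p = 1/d = 1/11.977 = 0.083493 arcsec.
= 0.083493 × 1000 = 83.493 mas.

83.49 mas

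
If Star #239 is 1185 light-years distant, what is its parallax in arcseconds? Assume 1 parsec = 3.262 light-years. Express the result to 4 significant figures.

d = 1185 ly ÷ 3.262 = 363.27 pc.
p = 1/d = 1/363.27 = 0.0027528 arcsec.

0.002753 arcsec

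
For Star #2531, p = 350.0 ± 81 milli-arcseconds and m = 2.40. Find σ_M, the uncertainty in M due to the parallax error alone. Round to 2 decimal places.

σ_M = 0.50 mag

M = m − 5 log₁₀ d + 5 = m + 5 log₁₀ p + 5, so ∂M/∂p = 5/(p ln 10).
σ_M = (5/ln 10) · (σ_p/p) = 2.1715 × 81/350.0 = 2.1715 × 0.23143 = 0.50255.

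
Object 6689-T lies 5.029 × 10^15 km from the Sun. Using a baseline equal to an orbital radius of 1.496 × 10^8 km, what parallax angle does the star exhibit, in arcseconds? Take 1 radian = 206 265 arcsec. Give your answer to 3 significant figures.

θ ≈ B/d = (1.496 × 10^8) / (5.029 × 10^15) = 2.9747 × 10^-8 rad.
In arcseconds: 2.9747 × 10^-8 × 206265 = 0.0061358″.

0.00614 arcsec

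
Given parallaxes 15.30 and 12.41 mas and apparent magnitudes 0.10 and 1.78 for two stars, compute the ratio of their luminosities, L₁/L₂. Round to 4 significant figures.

d₁ = 1/p₁ = 1/0.01530″ = 65.359 pc; d₂ = 1/p₂ = 1/0.01241″ = 80.58 pc.
M₁ = m₁ − 5 log₁₀ d₁ + 5 = 0.10 − 9.0765 + 5 = -3.9765.
M₂ = 1.78 − 9.5311 + 5 = -2.7511.
L₁/L₂ = 10^(0.4(M₂ − M₁)) = 10^(0.4 × 1.2254) = 10^0.49016 = 3.0914.

L₁/L₂ = 3.091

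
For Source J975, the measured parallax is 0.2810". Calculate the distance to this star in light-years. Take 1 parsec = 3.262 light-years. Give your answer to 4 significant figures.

11.61 light years

d = 1/p = 1/0.2810 = 3.5587 pc.
In light-years: 3.5587 × 3.262 = 11.608 ly.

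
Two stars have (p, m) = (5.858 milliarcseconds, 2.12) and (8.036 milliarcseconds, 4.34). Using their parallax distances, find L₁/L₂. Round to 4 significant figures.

L₁/L₂ = 14.54

d₁ = 1/p₁ = 1/0.005858″ = 170.71 pc; d₂ = 1/p₂ = 1/0.008036″ = 124.44 pc.
M₁ = m₁ − 5 log₁₀ d₁ + 5 = 2.12 − 11.1613 + 5 = -4.0413.
M₂ = 4.34 − 10.4748 + 5 = -1.1348.
L₁/L₂ = 10^(0.4(M₂ − M₁)) = 10^(0.4 × 2.9065) = 10^1.16260 = 14.541.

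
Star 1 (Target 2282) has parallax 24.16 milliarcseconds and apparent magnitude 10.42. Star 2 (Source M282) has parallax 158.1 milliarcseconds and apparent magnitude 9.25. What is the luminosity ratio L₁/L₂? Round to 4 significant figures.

L₁/L₂ = 14.58

d₁ = 1/p₁ = 1/0.02416″ = 41.391 pc; d₂ = 1/p₂ = 1/0.1581″ = 6.3251 pc.
M₁ = m₁ − 5 log₁₀ d₁ + 5 = 10.42 − 8.0845 + 5 = 7.3355.
M₂ = 9.25 − 4.0053 + 5 = 10.2447.
L₁/L₂ = 10^(0.4(M₂ − M₁)) = 10^(0.4 × 2.9092) = 10^1.16368 = 14.577.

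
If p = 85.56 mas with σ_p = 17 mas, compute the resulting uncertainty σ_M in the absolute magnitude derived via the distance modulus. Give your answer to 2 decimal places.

M = m − 5 log₁₀ d + 5 = m + 5 log₁₀ p + 5, so ∂M/∂p = 5/(p ln 10).
σ_M = (5/ln 10) · (σ_p/p) = 2.1715 × 17/85.56 = 2.1715 × 0.19869 = 0.43146.

σ_M = 0.43 mag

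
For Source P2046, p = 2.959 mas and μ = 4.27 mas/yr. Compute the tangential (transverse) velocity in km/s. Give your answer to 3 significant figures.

d = 1/p = 1/0.002959″ = 337.95 pc.
μ = 4.27 mas/yr = 0.00427 ″/yr.
v_t = 4.74 × μ × d = 4.74 × 0.00427 × 337.95 = 6.84 km/s.

6.84 km/s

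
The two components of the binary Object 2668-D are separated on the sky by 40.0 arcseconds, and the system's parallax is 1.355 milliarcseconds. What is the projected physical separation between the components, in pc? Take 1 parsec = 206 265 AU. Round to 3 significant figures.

0.143 pc

d = 1/p = 1/0.001355″ = 738.01 pc.
At distance d (pc), an angle of θ arcsec spans θ·d AU: s = 40.0 × 738.01 = 29520 AU.
= 29520 / 206265 = 0.14312 pc.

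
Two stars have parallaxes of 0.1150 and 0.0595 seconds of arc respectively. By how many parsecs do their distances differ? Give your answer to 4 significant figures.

8.111 pc

d_A = 1/0.1150″ = 8.6957 pc; d_B = 1/0.05950″ = 16.807 pc.
|d_B − d_A| = |16.807 − 8.6957| = 8.1113 pc.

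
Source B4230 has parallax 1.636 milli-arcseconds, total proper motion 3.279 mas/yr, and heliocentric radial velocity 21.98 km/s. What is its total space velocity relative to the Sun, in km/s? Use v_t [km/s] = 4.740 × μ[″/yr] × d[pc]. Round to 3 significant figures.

d = 1/p = 1/0.001636″ = 611.25 pc.
μ = 3.279 mas/yr = 0.003279 ″/yr.
v_t = 4.740 μ d = 4.740 × 0.003279 × 611.25 = 9.5003 km/s.
v = √(v_r² + v_t²) = √(21.98² + 9.5003²) = √573.376 = 23.945 km/s.

23.9 km/s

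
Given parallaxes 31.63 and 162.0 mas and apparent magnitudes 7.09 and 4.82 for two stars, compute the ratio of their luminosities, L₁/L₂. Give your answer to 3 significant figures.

d₁ = 1/p₁ = 1/0.03163″ = 31.616 pc; d₂ = 1/p₂ = 1/0.1620″ = 6.1728 pc.
M₁ = m₁ − 5 log₁₀ d₁ + 5 = 7.09 − 7.4995 + 5 = 4.5905.
M₂ = 4.82 − 3.9524 + 5 = 5.8676.
L₁/L₂ = 10^(0.4(M₂ − M₁)) = 10^(0.4 × 1.2771) = 10^0.51084 = 3.2422.

L₁/L₂ = 3.24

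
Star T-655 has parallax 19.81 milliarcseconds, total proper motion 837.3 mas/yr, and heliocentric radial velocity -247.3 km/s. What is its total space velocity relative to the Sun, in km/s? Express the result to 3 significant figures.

d = 1/p = 1/0.01981″ = 50.48 pc.
μ = 837.3 mas/yr = 0.8373 ″/yr.
v_t = 4.740 μ d = 4.740 × 0.8373 × 50.48 = 200.35 km/s.
v = √(v_r² + v_t²) = √((-247.3)² + 200.35²) = √101297 = 318.27 km/s.

318 km/s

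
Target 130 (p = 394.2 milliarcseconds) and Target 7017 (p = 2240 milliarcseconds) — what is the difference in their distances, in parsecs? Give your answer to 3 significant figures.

2.09 pc

d_A = 1/0.3942″ = 2.5368 pc; d_B = 1/2.240″ = 0.44643 pc.
|d_B − d_A| = |0.44643 − 2.5368| = 2.0904 pc.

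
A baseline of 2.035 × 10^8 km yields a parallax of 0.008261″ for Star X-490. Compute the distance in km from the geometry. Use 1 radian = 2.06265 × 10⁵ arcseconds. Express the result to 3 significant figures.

5.08 × 10^15 km

θ = 0.008261″ = 0.008261/206265 = 4.0050 × 10^-8 rad.
d = B/θ = (2.035 × 10^8) / (4.0050 × 10^-8) = 5.0811 × 10^15 km.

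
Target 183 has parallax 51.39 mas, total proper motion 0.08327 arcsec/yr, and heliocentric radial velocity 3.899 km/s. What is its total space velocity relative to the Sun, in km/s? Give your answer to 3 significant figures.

8.61 km/s

d = 1/p = 1/0.05139″ = 19.459 pc.
v_t = 4.740 μ d = 4.740 × 0.08327 × 19.459 = 7.6805 km/s.
v = √(v_r² + v_t²) = √(3.899² + 7.6805²) = √74.1923 = 8.6135 km/s.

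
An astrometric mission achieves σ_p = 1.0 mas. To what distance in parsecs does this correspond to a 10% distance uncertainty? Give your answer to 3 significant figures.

100 pc

σ_d/d = σ_p/p, so the condition is σ_p/p ≤ 0.10, i.e. p ≥ σ_p/0.10.
p_min = 1.0/0.10 = 10 mas = 0.01 arcsec.
d_max = 1/p_min = 1/0.01 = 100 pc.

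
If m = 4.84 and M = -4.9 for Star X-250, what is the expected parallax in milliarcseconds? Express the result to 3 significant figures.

1.13 mas

m − M = 4.84 − (-4.9) = 9.74.
d = 10^((m−M)/5 + 1) = 10^2.948 = 887.16 pc.
p = 1/d = 1/887.16 = 0.0011272 arcsec = 1.1272 mas.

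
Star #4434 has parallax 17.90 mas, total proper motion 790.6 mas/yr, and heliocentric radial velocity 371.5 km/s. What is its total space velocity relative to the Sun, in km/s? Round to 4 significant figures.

426.4 km/s

d = 1/p = 1/0.01790″ = 55.866 pc.
μ = 790.6 mas/yr = 0.7906 ″/yr.
v_t = 4.740 μ d = 4.740 × 0.7906 × 55.866 = 209.35 km/s.
v = √(v_r² + v_t²) = √(371.5² + 209.35²) = √181840 = 426.43 km/s.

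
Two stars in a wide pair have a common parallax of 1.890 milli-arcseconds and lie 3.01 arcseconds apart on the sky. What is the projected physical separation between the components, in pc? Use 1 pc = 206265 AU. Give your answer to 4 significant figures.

0.007721 pc

d = 1/p = 1/0.001890″ = 529.1 pc.
At distance d (pc), an angle of θ arcsec spans θ·d AU: s = 3.01 × 529.1 = 1592.6 AU.
= 1592.6 / 206265 = 0.0077211 pc.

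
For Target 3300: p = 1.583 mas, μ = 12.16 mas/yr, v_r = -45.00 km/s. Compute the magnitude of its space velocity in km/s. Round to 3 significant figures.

d = 1/p = 1/0.001583″ = 631.71 pc.
μ = 12.16 mas/yr = 0.01216 ″/yr.
v_t = 4.740 μ d = 4.740 × 0.01216 × 631.71 = 36.411 km/s.
v = √(v_r² + v_t²) = √((-45.00)² + 36.411²) = √3350.76 = 57.886 km/s.

57.9 km/s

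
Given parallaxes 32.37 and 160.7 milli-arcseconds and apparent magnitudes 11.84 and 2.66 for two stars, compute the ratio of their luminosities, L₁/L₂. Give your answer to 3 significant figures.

d₁ = 1/p₁ = 1/0.03237″ = 30.893 pc; d₂ = 1/p₂ = 1/0.1607″ = 6.2228 pc.
M₁ = m₁ − 5 log₁₀ d₁ + 5 = 11.84 − 7.4493 + 5 = 9.3907.
M₂ = 2.66 − 3.9699 + 5 = 3.6901.
L₁/L₂ = 10^(0.4(M₂ − M₁)) = 10^(0.4 × (-5.7006)) = 10^(-2.28024) = 0.0052452.

L₁/L₂ = 0.00525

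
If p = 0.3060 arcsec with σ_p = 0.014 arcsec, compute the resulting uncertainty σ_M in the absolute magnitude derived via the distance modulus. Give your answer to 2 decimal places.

σ_M = 0.10 mag

M = m − 5 log₁₀ d + 5 = m + 5 log₁₀ p + 5, so ∂M/∂p = 5/(p ln 10).
σ_M = (5/ln 10) · (σ_p/p) = 2.1715 × 0.014/0.3060 = 2.1715 × 0.045752 = 0.09935.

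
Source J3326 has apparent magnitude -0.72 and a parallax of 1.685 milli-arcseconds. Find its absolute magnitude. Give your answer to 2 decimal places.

d = 1/p = 1/0.001685″ = 593.47 pc.
m − M = 5 log₁₀(593.47) − 5 = 13.8670 − 5 = 8.8670.
M = m − (m − M) = -0.72 − 8.8670 = -9.59.

M = -9.59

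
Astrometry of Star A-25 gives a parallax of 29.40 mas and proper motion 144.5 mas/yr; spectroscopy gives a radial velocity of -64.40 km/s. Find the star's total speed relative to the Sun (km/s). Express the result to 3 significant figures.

68.5 km/s

d = 1/p = 1/0.02940″ = 34.014 pc.
μ = 144.5 mas/yr = 0.1445 ″/yr.
v_t = 4.740 μ d = 4.740 × 0.1445 × 34.014 = 23.297 km/s.
v = √(v_r² + v_t²) = √((-64.40)² + 23.297²) = √4690.11 = 68.484 km/s.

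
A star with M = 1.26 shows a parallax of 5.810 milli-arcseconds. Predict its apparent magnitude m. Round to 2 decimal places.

m = 7.44

d = 1/p = 1/0.005810″ = 172.12 pc.
m − M = 5 log₁₀ d − 5 = 5 log₁₀(172.12) − 5 = 11.1792 − 5 = 6.1792.
m = M + (m − M) = 1.26 + 6.1792 = 7.44.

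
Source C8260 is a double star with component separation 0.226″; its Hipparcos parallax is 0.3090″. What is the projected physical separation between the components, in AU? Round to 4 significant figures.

0.7314 AU

d = 1/p = 1/0.3090″ = 3.2362 pc.
At distance d (pc), an angle of θ arcsec spans θ·d AU: s = 0.226 × 3.2362 = 0.73138 AU.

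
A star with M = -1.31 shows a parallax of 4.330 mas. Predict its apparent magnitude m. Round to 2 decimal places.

d = 1/p = 1/0.004330″ = 230.95 pc.
m − M = 5 log₁₀ d − 5 = 5 log₁₀(230.95) − 5 = 11.8176 − 5 = 6.8176.
m = M + (m − M) = -1.31 + 6.8176 = 5.51.

m = 5.51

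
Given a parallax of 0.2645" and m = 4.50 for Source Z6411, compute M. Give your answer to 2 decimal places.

M = 6.61

d = 1/p = 1/0.2645″ = 3.7807 pc.
m − M = 5 log₁₀(3.7807) − 5 = 2.8879 − 5 = -2.1121.
M = m − (m − M) = 4.50 − (-2.1121) = 6.61.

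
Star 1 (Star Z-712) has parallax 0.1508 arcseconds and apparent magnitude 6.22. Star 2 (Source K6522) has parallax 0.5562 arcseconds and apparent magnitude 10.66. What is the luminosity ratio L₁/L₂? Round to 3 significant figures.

L₁/L₂ = 812

d₁ = 1/p₁ = 1/0.1508″ = 6.6313 pc; d₂ = 1/p₂ = 1/0.5562″ = 1.7979 pc.
M₁ = m₁ − 5 log₁₀ d₁ + 5 = 6.22 − 4.1080 + 5 = 7.1120.
M₂ = 10.66 − 1.2738 + 5 = 14.3862.
L₁/L₂ = 10^(0.4(M₂ − M₁)) = 10^(0.4 × 7.2742) = 10^2.90968 = 812.23.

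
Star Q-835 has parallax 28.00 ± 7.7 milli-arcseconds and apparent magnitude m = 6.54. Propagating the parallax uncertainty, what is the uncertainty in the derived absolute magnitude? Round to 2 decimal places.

σ_M = 0.60 mag

M = m − 5 log₁₀ d + 5 = m + 5 log₁₀ p + 5, so ∂M/∂p = 5/(p ln 10).
σ_M = (5/ln 10) · (σ_p/p) = 2.1715 × 7.7/28.00 = 2.1715 × 0.275 = 0.59716.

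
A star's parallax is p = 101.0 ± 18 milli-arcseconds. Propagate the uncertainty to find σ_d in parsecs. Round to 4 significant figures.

1.765 pc

d = 1/p, so σ_d = σ_p / p².
σ_d = 0.0180 / (0.1010)² = 0.0180 / 0.010201 = 1.7645 pc.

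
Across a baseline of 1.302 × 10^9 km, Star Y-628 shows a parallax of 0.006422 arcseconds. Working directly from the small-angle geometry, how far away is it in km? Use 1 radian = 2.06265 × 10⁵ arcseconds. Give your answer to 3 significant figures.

θ = 0.006422″ = 0.006422/206265 = 3.1135 × 10^-8 rad.
d = B/θ = (1.302 × 10^9) / (3.1135 × 10^-8) = 4.1818 × 10^16 km.

4.18 × 10^16 km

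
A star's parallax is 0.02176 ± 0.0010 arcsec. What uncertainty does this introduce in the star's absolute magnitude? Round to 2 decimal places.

M = m − 5 log₁₀ d + 5 = m + 5 log₁₀ p + 5, so ∂M/∂p = 5/(p ln 10).
σ_M = (5/ln 10) · (σ_p/p) = 2.1715 × 0.0010/0.02176 = 2.1715 × 0.045956 = 0.099793.

σ_M = 0.10 mag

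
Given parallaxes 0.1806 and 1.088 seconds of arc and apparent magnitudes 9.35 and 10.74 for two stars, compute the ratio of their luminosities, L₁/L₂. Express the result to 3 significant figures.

L₁/L₂ = 131

d₁ = 1/p₁ = 1/0.1806″ = 5.5371 pc; d₂ = 1/p₂ = 1/1.088″ = 0.91912 pc.
M₁ = m₁ − 5 log₁₀ d₁ + 5 = 9.35 − 3.7164 + 5 = 10.6336.
M₂ = 10.74 − (-0.1831) + 5 = 15.9231.
L₁/L₂ = 10^(0.4(M₂ − M₁)) = 10^(0.4 × 5.2895) = 10^2.11580 = 130.56.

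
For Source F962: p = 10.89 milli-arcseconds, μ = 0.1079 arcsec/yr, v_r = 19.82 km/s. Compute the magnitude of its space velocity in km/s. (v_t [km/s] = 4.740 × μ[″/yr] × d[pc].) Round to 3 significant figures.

d = 1/p = 1/0.01089″ = 91.827 pc.
v_t = 4.740 μ d = 4.740 × 0.1079 × 91.827 = 46.965 km/s.
v = √(v_r² + v_t²) = √(19.82² + 46.965²) = √2598.54 = 50.976 km/s.

51.0 km/s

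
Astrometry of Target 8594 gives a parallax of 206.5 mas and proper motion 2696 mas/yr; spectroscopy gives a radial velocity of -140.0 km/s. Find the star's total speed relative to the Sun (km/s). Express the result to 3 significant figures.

153 km/s

d = 1/p = 1/0.2065″ = 4.8426 pc.
μ = 2696 mas/yr = 2.696 ″/yr.
v_t = 4.740 μ d = 4.740 × 2.696 × 4.8426 = 61.884 km/s.
v = √(v_r² + v_t²) = √((-140.0)² + 61.884²) = √23429.6 = 153.07 km/s.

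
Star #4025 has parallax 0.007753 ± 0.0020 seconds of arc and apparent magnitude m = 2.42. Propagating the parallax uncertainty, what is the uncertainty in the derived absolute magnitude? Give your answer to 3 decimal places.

σ_M = 0.560 mag

M = m − 5 log₁₀ d + 5 = m + 5 log₁₀ p + 5, so ∂M/∂p = 5/(p ln 10).
σ_M = (5/ln 10) · (σ_p/p) = 2.1715 × 0.0020/0.007753 = 2.1715 × 0.25796 = 0.56016.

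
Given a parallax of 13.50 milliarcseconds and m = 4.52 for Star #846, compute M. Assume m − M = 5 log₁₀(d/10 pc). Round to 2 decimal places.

d = 1/p = 1/0.01350″ = 74.074 pc.
m − M = 5 log₁₀(74.074) − 5 = 9.3483 − 5 = 4.3483.
M = m − (m − M) = 4.52 − 4.3483 = 0.17.

M = 0.17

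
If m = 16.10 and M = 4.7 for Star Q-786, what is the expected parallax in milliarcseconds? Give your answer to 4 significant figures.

0.5248 mas

m − M = 16.10 − 4.7 = 11.40.
d = 10^((m−M)/5 + 1) = 10^3.280 = 1905.5 pc.
p = 1/d = 1/1905.5 = 0.0005248 arcsec = 0.5248 mas.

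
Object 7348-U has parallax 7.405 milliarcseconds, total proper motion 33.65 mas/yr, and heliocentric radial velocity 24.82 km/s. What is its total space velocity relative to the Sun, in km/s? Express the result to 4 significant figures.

d = 1/p = 1/0.007405″ = 135.04 pc.
μ = 33.65 mas/yr = 0.03365 ″/yr.
v_t = 4.740 μ d = 4.740 × 0.03365 × 135.04 = 21.539 km/s.
v = √(v_r² + v_t²) = √(24.82² + 21.539²) = √1079.96 = 32.863 km/s.

32.86 km/s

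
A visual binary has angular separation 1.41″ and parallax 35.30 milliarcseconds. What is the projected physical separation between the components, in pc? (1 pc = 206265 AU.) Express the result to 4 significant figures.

0.0001937 pc

d = 1/p = 1/0.03530″ = 28.329 pc.
At distance d (pc), an angle of θ arcsec spans θ·d AU: s = 1.41 × 28.329 = 39.944 AU.
= 39.944 / 206265 = 0.00019365 pc.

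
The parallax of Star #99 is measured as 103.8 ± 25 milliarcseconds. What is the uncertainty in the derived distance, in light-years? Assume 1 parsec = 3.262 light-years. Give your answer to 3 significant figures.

7.57 ly

d = 1/p, so σ_d = σ_p / p².
σ_d = 0.0250 / (0.1038)² = 0.0250 / 0.010774 = 2.3204 pc = 2.3204 × 3.262 ly = 7.5691 ly.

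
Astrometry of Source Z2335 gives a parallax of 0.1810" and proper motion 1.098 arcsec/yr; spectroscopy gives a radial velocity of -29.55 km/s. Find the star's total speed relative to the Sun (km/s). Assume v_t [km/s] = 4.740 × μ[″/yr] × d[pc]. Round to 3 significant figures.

d = 1/p = 1/0.1810″ = 5.5249 pc.
v_t = 4.740 μ d = 4.740 × 1.098 × 5.5249 = 28.754 km/s.
v = √(v_r² + v_t²) = √((-29.55)² + 28.754²) = √1700 = 41.231 km/s.

41.2 km/s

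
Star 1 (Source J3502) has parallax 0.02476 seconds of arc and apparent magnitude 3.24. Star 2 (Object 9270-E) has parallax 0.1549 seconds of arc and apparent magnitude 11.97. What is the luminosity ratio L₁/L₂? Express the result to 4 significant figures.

L₁/L₂ = 121500

d₁ = 1/p₁ = 1/0.02476″ = 40.388 pc; d₂ = 1/p₂ = 1/0.1549″ = 6.4558 pc.
M₁ = m₁ − 5 log₁₀ d₁ + 5 = 3.24 − 8.0313 + 5 = 0.2087.
M₂ = 11.97 − 4.0498 + 5 = 12.9202.
L₁/L₂ = 10^(0.4(M₂ − M₁)) = 10^(0.4 × 12.7115) = 10^5.08460 = 1.2151 × 10^5.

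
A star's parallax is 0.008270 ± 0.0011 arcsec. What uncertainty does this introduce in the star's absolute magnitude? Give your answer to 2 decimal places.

M = m − 5 log₁₀ d + 5 = m + 5 log₁₀ p + 5, so ∂M/∂p = 5/(p ln 10).
σ_M = (5/ln 10) · (σ_p/p) = 2.1715 × 0.0011/0.008270 = 2.1715 × 0.13301 = 0.28883.

σ_M = 0.29 mag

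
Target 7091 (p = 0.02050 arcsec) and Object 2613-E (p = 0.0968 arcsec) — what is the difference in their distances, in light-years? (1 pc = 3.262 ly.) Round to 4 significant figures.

d_A = 1/0.02050″ = 48.78 pc; d_B = 1/0.09680″ = 10.331 pc.
|d_B − d_A| = |10.331 − 48.78| = 38.449 pc = 38.449 × 3.262 ly = 125.42 ly.

125.4 ly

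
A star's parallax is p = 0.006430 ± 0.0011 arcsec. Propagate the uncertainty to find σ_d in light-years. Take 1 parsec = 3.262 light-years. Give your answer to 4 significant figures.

d = 1/p, so σ_d = σ_p / p².
σ_d = 0.00110 / (0.006430)² = 0.00110 / 0.000041345 = 26.605 pc = 26.605 × 3.262 ly = 86.786 ly.

86.79 ly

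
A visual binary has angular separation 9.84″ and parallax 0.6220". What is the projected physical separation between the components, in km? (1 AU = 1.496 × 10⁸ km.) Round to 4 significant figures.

2.367 × 10^9 km

d = 1/p = 1/0.6220″ = 1.6077 pc.
At distance d (pc), an angle of θ arcsec spans θ·d AU: s = 9.84 × 1.6077 = 15.82 AU.
= 15.82 × 1.496 × 10⁸ km = 2.3667 × 10^9 km.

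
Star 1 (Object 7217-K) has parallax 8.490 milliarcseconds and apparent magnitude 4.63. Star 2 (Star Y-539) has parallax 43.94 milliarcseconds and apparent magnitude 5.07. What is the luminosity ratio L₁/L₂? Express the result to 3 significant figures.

d₁ = 1/p₁ = 1/0.008490″ = 117.79 pc; d₂ = 1/p₂ = 1/0.04394″ = 22.758 pc.
M₁ = m₁ − 5 log₁₀ d₁ + 5 = 4.63 − 10.3555 + 5 = -0.7255.
M₂ = 5.07 − 6.7857 + 5 = 3.2843.
L₁/L₂ = 10^(0.4(M₂ − M₁)) = 10^(0.4 × 4.0098) = 10^1.60392 = 40.172.

L₁/L₂ = 40.2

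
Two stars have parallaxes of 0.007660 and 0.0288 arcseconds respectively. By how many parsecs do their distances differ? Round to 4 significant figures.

95.83 pc

d_A = 1/0.007660″ = 130.55 pc; d_B = 1/0.02880″ = 34.722 pc.
|d_B − d_A| = |34.722 − 130.55| = 95.828 pc.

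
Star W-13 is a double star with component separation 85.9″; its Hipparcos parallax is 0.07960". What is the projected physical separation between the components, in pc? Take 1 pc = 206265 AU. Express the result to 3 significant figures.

d = 1/p = 1/0.07960″ = 12.563 pc.
At distance d (pc), an angle of θ arcsec spans θ·d AU: s = 85.9 × 12.563 = 1079.2 AU.
= 1079.2 / 206265 = 0.0052321 pc.

0.00523 pc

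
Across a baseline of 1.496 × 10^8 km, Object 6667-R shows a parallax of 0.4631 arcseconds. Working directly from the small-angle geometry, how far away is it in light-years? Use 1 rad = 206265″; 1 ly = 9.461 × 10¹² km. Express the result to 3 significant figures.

θ = 0.4631″ = 0.4631/206265 = 2.2452 × 10^-6 rad.
d = B/θ = (1.496 × 10^8) / (2.2452 × 10^-6) = 6.6631 × 10^13 km = (6.6631 × 10^13) / (9.461 × 10^12) ly = 7.0427 ly.

7.04 ly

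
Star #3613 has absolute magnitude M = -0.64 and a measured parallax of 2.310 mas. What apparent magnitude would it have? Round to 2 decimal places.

d = 1/p = 1/0.002310″ = 432.9 pc.
m − M = 5 log₁₀ d − 5 = 5 log₁₀(432.9) − 5 = 13.1819 − 5 = 8.1819.
m = M + (m − M) = -0.64 + 8.1819 = 7.54.

m = 7.54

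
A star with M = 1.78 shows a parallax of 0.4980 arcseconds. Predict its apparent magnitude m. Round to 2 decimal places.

m = -1.71

d = 1/p = 1/0.4980″ = 2.008 pc.
m − M = 5 log₁₀ d − 5 = 5 log₁₀(2.008) − 5 = 1.5138 − 5 = -3.4862.
m = M + (m − M) = 1.78 + (-3.4862) = -1.71.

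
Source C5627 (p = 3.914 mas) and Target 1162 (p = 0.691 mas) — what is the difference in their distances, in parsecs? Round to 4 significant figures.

1192 pc

d_A = 1/0.003914″ = 255.49 pc; d_B = 1/0.0006910″ = 1447.2 pc.
|d_B − d_A| = |1447.2 − 255.49| = 1191.7 pc.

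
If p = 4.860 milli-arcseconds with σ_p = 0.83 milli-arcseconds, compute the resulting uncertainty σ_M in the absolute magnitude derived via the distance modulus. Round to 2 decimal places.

M = m − 5 log₁₀ d + 5 = m + 5 log₁₀ p + 5, so ∂M/∂p = 5/(p ln 10).
σ_M = (5/ln 10) · (σ_p/p) = 2.1715 × 0.83/4.860 = 2.1715 × 0.17078 = 0.37085.

σ_M = 0.37 mag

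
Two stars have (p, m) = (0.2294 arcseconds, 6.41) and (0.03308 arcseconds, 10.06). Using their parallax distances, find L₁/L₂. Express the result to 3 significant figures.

L₁/L₂ = 0.600

d₁ = 1/p₁ = 1/0.2294″ = 4.3592 pc; d₂ = 1/p₂ = 1/0.03308″ = 30.23 pc.
M₁ = m₁ − 5 log₁₀ d₁ + 5 = 6.41 − 3.1970 + 5 = 8.2130.
M₂ = 10.06 − 7.4022 + 5 = 7.6578.
L₁/L₂ = 10^(0.4(M₂ − M₁)) = 10^(0.4 × (-0.5552)) = 10^(-0.22208) = 0.59968.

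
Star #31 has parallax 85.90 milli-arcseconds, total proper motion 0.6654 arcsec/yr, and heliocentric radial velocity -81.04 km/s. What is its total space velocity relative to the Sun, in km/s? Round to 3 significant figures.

89.0 km/s

d = 1/p = 1/0.08590″ = 11.641 pc.
v_t = 4.740 μ d = 4.740 × 0.6654 × 11.641 = 36.716 km/s.
v = √(v_r² + v_t²) = √((-81.04)² + 36.716²) = √7915.55 = 88.969 km/s.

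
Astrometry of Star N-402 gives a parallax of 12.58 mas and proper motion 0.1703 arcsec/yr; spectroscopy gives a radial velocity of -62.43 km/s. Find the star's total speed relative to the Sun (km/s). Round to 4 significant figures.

89.53 km/s

d = 1/p = 1/0.01258″ = 79.491 pc.
v_t = 4.740 μ d = 4.740 × 0.1703 × 79.491 = 64.167 km/s.
v = √(v_r² + v_t²) = √((-62.43)² + 64.167²) = √8014.91 = 89.526 km/s.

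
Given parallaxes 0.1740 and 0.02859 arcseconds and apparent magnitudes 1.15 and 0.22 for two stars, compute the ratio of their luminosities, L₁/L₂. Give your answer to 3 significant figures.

d₁ = 1/p₁ = 1/0.1740″ = 5.7471 pc; d₂ = 1/p₂ = 1/0.02859″ = 34.977 pc.
M₁ = m₁ − 5 log₁₀ d₁ + 5 = 1.15 − 3.7972 + 5 = 2.3528.
M₂ = 0.22 − 7.7189 + 5 = -2.4989.
L₁/L₂ = 10^(0.4(M₂ − M₁)) = 10^(0.4 × (-4.8517)) = 10^(-1.94068) = 0.011464.

L₁/L₂ = 0.0115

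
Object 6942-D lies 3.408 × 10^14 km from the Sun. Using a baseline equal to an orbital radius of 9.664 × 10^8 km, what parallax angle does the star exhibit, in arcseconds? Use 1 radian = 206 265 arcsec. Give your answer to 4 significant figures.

θ ≈ B/d = (9.664 × 10^8) / (3.408 × 10^14) = 2.8357 × 10^-6 rad.
In arcseconds: 2.8357 × 10^-6 × 206265 = 0.58491″.

0.5849 arcsec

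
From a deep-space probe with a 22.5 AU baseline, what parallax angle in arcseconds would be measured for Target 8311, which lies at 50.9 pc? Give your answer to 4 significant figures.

0.4420 arcsec

p (arcsec) = B (AU) / d (pc).
p = 22.5 / 50.9 = 0.44204 arcsec.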